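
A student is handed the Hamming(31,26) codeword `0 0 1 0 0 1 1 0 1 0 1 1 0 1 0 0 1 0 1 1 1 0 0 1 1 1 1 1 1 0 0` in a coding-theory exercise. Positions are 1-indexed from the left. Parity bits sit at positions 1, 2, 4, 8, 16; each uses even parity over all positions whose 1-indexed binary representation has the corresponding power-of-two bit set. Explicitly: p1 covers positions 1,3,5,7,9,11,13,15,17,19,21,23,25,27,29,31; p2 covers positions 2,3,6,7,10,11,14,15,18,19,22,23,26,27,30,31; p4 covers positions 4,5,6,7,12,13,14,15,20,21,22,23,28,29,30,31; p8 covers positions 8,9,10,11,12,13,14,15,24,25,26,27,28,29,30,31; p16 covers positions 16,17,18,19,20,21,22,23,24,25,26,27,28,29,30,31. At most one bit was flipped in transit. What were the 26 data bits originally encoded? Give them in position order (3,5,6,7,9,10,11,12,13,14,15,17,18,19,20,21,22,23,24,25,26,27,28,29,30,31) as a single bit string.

s1: b1⊕b3⊕b5⊕b7⊕b9⊕b11⊕b13⊕b15⊕b17⊕b19⊕b21⊕b23⊕b25⊕b27⊕b29⊕b31 = 0⊕1⊕0⊕1⊕1⊕1⊕0⊕0⊕1⊕1⊕1⊕0⊕1⊕1⊕1⊕0 = 0
s2: b2⊕b3⊕b6⊕b7⊕b10⊕b11⊕b14⊕b15⊕b18⊕b19⊕b22⊕b23⊕b26⊕b27⊕b30⊕b31 = 0⊕1⊕1⊕1⊕0⊕1⊕1⊕0⊕0⊕1⊕0⊕0⊕1⊕1⊕0⊕0 = 0
s4: b4⊕b5⊕b6⊕b7⊕b12⊕b13⊕b14⊕b15⊕b20⊕b21⊕b22⊕b23⊕b28⊕b29⊕b30⊕b31 = 0⊕0⊕1⊕1⊕1⊕0⊕1⊕0⊕1⊕1⊕0⊕0⊕1⊕1⊕0⊕0 = 0
s8: b8⊕b9⊕b10⊕b11⊕b12⊕b13⊕b14⊕b15⊕b24⊕b25⊕b26⊕b27⊕b28⊕b29⊕b30⊕b31 = 0⊕1⊕0⊕1⊕1⊕0⊕1⊕0⊕1⊕1⊕1⊕1⊕1⊕1⊕0⊕0 = 0
s16: b16⊕b17⊕b18⊕b19⊕b20⊕b21⊕b22⊕b23⊕b24⊕b25⊕b26⊕b27⊕b28⊕b29⊕b30⊕b31 = 0⊕1⊕0⊕1⊕1⊕1⊕0⊕0⊕1⊕1⊕1⊕1⊕1⊕1⊕0⊕0 = 0
Syndrome (s16...s1) = 00000 → position 0 (no error).
No correction needed.
Data bits at positions 3,5,6,7,9,10,11,12,13,14,15,17,18,19,20,21,22,23,24,25,26,27,28,29,30,31: 10111011010101110011111100

10111011010101110011111100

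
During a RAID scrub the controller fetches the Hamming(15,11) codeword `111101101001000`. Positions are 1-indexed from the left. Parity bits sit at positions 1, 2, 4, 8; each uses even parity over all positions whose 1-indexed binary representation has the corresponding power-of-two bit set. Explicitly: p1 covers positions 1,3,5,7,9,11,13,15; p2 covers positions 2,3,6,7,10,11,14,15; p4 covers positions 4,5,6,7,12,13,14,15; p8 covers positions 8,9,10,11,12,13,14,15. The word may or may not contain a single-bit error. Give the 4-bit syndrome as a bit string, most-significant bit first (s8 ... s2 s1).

0000

s1: b1⊕b3⊕b5⊕b7⊕b9⊕b11⊕b13⊕b15 = 1⊕1⊕0⊕1⊕1⊕0⊕0⊕0 = 0
s2: b2⊕b3⊕b6⊕b7⊕b10⊕b11⊕b14⊕b15 = 1⊕1⊕1⊕1⊕0⊕0⊕0⊕0 = 0
s4: b4⊕b5⊕b6⊕b7⊕b12⊕b13⊕b14⊕b15 = 1⊕0⊕1⊕1⊕1⊕0⊕0⊕0 = 0
s8: b8⊕b9⊕b10⊕b11⊕b12⊕b13⊕b14⊕b15 = 0⊕1⊕0⊕0⊕1⊕0⊕0⊕0 = 0
Syndrome (s8...s1) = 0000 → position 0 (no error).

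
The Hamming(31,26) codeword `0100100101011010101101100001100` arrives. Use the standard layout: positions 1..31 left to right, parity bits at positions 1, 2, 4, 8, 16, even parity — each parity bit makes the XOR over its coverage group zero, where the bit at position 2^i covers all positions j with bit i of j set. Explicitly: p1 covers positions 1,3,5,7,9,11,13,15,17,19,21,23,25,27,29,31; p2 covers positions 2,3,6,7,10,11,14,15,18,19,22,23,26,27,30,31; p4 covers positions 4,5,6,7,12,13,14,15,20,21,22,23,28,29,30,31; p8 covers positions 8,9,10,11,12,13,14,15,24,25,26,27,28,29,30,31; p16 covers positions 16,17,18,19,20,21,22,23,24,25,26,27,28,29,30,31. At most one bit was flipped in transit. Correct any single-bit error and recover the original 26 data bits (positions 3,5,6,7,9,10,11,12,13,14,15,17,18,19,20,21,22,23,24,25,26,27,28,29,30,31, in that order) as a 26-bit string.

01000101101101101100001000

s1: b1⊕b3⊕b5⊕b7⊕b9⊕b11⊕b13⊕b15⊕b17⊕b19⊕b21⊕b23⊕b25⊕b27⊕b29⊕b31 = 0⊕0⊕1⊕0⊕0⊕0⊕1⊕1⊕1⊕1⊕0⊕1⊕0⊕0⊕1⊕0 = 1
s2: b2⊕b3⊕b6⊕b7⊕b10⊕b11⊕b14⊕b15⊕b18⊕b19⊕b22⊕b23⊕b26⊕b27⊕b30⊕b31 = 1⊕0⊕0⊕0⊕1⊕0⊕0⊕1⊕0⊕1⊕1⊕1⊕0⊕0⊕0⊕0 = 0
s4: b4⊕b5⊕b6⊕b7⊕b12⊕b13⊕b14⊕b15⊕b20⊕b21⊕b22⊕b23⊕b28⊕b29⊕b30⊕b31 = 0⊕1⊕0⊕0⊕1⊕1⊕0⊕1⊕1⊕0⊕1⊕1⊕1⊕1⊕0⊕0 = 1
s8: b8⊕b9⊕b10⊕b11⊕b12⊕b13⊕b14⊕b15⊕b24⊕b25⊕b26⊕b27⊕b28⊕b29⊕b30⊕b31 = 1⊕0⊕1⊕0⊕1⊕1⊕0⊕1⊕0⊕0⊕0⊕0⊕1⊕1⊕0⊕0 = 1
s16: b16⊕b17⊕b18⊕b19⊕b20⊕b21⊕b22⊕b23⊕b24⊕b25⊕b26⊕b27⊕b28⊕b29⊕b30⊕b31 = 0⊕1⊕0⊕1⊕1⊕0⊕1⊕1⊕0⊕0⊕0⊕0⊕1⊕1⊕0⊕0 = 1
Syndrome (s16...s1) = 11101 → position 29.
Flip bit 29: corrected codeword = 0100100101011010101101100001000
Data bits at positions 3,5,6,7,9,10,11,12,13,14,15,17,18,19,20,21,22,23,24,25,26,27,28,29,30,31: 01000101101101101100001000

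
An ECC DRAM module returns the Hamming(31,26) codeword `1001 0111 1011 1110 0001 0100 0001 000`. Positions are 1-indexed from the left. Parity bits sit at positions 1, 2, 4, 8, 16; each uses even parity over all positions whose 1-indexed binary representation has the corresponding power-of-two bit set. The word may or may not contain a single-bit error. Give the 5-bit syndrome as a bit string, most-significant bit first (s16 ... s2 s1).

10000

s1: b1⊕b3⊕b5⊕b7⊕b9⊕b11⊕b13⊕b15⊕b17⊕b19⊕b21⊕b23⊕b25⊕b27⊕b29⊕b31 = 1⊕0⊕0⊕1⊕1⊕1⊕1⊕1⊕0⊕0⊕0⊕0⊕0⊕0⊕0⊕0 = 0
s2: b2⊕b3⊕b6⊕b7⊕b10⊕b11⊕b14⊕b15⊕b18⊕b19⊕b22⊕b23⊕b26⊕b27⊕b30⊕b31 = 0⊕0⊕1⊕1⊕0⊕1⊕1⊕1⊕0⊕0⊕1⊕0⊕0⊕0⊕0⊕0 = 0
s4: b4⊕b5⊕b6⊕b7⊕b12⊕b13⊕b14⊕b15⊕b20⊕b21⊕b22⊕b23⊕b28⊕b29⊕b30⊕b31 = 1⊕0⊕1⊕1⊕1⊕1⊕1⊕1⊕1⊕0⊕1⊕0⊕1⊕0⊕0⊕0 = 0
s8: b8⊕b9⊕b10⊕b11⊕b12⊕b13⊕b14⊕b15⊕b24⊕b25⊕b26⊕b27⊕b28⊕b29⊕b30⊕b31 = 1⊕1⊕0⊕1⊕1⊕1⊕1⊕1⊕0⊕0⊕0⊕0⊕1⊕0⊕0⊕0 = 0
s16: b16⊕b17⊕b18⊕b19⊕b20⊕b21⊕b22⊕b23⊕b24⊕b25⊕b26⊕b27⊕b28⊕b29⊕b30⊕b31 = 0⊕0⊕0⊕0⊕1⊕0⊕1⊕0⊕0⊕0⊕0⊕0⊕1⊕0⊕0⊕0 = 1
Syndrome (s16...s1) = 10000 → position 16.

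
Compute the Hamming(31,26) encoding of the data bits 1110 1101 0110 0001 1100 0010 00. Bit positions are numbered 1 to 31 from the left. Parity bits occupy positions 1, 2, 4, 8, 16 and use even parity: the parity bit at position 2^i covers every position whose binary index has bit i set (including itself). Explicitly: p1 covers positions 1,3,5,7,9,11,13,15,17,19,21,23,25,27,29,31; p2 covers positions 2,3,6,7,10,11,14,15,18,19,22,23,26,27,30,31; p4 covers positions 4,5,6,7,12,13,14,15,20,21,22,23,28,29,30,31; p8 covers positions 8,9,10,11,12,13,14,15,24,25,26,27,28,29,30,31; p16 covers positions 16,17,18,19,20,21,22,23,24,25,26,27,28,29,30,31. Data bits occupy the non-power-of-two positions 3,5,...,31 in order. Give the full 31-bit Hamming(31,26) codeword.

Place data bits at non-power-of-two positions: b3=1, b5=1, b6=1, b7=0, b9=1, b10=1, b11=0, b12=1, b13=0, b14=1, b15=1, b17=0, b18=0, b19=0, b20=0, b21=1, b22=1, b23=1, b24=0, b25=0, b26=0, b27=0, b28=1, b29=0, b30=0, b31=0.
p1 = XOR of data positions {3,5,7,9,11,13,15,17,19,21,23,25,27,29,31} = 1⊕1⊕0⊕1⊕0⊕0⊕1⊕0⊕0⊕1⊕1⊕0⊕0⊕0⊕0 = 0
p2 = XOR of data positions {3,6,7,10,11,14,15,18,19,22,23,26,27,30,31} = 1⊕1⊕0⊕1⊕0⊕1⊕1⊕0⊕0⊕1⊕1⊕0⊕0⊕0⊕0 = 1
p4 = XOR of data positions {5,6,7,12,13,14,15,20,21,22,23,28,29,30,31} = 1⊕1⊕0⊕1⊕0⊕1⊕1⊕0⊕1⊕1⊕1⊕1⊕0⊕0⊕0 = 1
p8 = XOR of data positions {9,10,11,12,13,14,15,24,25,26,27,28,29,30,31} = 1⊕1⊕0⊕1⊕0⊕1⊕1⊕0⊕0⊕0⊕0⊕1⊕0⊕0⊕0 = 0
p16 = XOR of data positions {17,18,19,20,21,22,23,24,25,26,27,28,29,30,31} = 0⊕0⊕0⊕0⊕1⊕1⊕1⊕0⊕0⊕0⊕0⊕1⊕0⊕0⊕0 = 0
Codeword b1..b31 = 0111110011010110000011100001000

0111110011010110000011100001000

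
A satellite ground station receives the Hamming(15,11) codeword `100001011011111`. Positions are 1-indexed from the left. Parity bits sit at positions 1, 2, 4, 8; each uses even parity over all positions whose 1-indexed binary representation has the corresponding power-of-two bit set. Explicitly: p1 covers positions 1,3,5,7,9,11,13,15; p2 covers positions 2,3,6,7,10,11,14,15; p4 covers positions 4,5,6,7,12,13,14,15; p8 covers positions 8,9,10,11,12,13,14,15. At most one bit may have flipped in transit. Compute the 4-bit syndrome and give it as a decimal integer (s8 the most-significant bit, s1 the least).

13

s1: b1⊕b3⊕b5⊕b7⊕b9⊕b11⊕b13⊕b15 = 1⊕0⊕0⊕0⊕1⊕1⊕1⊕1 = 1
s2: b2⊕b3⊕b6⊕b7⊕b10⊕b11⊕b14⊕b15 = 0⊕0⊕1⊕0⊕0⊕1⊕1⊕1 = 0
s4: b4⊕b5⊕b6⊕b7⊕b12⊕b13⊕b14⊕b15 = 0⊕0⊕1⊕0⊕1⊕1⊕1⊕1 = 1
s8: b8⊕b9⊕b10⊕b11⊕b12⊕b13⊕b14⊕b15 = 1⊕1⊕0⊕1⊕1⊕1⊕1⊕1 = 1
Syndrome (s8...s1) = 1101 → position 13.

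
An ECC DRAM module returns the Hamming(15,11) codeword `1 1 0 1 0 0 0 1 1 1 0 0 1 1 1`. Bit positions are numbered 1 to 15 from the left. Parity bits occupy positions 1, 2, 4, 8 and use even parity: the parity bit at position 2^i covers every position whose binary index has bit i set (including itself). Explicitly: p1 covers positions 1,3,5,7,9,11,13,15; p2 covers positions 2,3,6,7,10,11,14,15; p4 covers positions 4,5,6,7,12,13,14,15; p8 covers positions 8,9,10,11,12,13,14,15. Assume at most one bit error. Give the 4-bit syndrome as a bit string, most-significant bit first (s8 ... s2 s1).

s1: b1⊕b3⊕b5⊕b7⊕b9⊕b11⊕b13⊕b15 = 1⊕0⊕0⊕0⊕1⊕0⊕1⊕1 = 0
s2: b2⊕b3⊕b6⊕b7⊕b10⊕b11⊕b14⊕b15 = 1⊕0⊕0⊕0⊕1⊕0⊕1⊕1 = 0
s4: b4⊕b5⊕b6⊕b7⊕b12⊕b13⊕b14⊕b15 = 1⊕0⊕0⊕0⊕0⊕1⊕1⊕1 = 0
s8: b8⊕b9⊕b10⊕b11⊕b12⊕b13⊕b14⊕b15 = 1⊕1⊕1⊕0⊕0⊕1⊕1⊕1 = 0
Syndrome (s8...s1) = 0000 → position 0 (no error).

0000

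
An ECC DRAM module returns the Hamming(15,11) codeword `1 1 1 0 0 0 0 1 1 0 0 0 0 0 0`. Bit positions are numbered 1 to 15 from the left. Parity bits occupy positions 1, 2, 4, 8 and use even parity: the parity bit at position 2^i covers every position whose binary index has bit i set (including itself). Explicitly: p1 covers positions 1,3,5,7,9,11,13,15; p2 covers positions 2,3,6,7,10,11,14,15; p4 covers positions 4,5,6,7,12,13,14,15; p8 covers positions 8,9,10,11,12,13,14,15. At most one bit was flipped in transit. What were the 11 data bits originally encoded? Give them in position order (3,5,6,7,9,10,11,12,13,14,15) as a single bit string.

10001000000

s1: b1⊕b3⊕b5⊕b7⊕b9⊕b11⊕b13⊕b15 = 1⊕1⊕0⊕0⊕1⊕0⊕0⊕0 = 1
s2: b2⊕b3⊕b6⊕b7⊕b10⊕b11⊕b14⊕b15 = 1⊕1⊕0⊕0⊕0⊕0⊕0⊕0 = 0
s4: b4⊕b5⊕b6⊕b7⊕b12⊕b13⊕b14⊕b15 = 0⊕0⊕0⊕0⊕0⊕0⊕0⊕0 = 0
s8: b8⊕b9⊕b10⊕b11⊕b12⊕b13⊕b14⊕b15 = 1⊕1⊕0⊕0⊕0⊕0⊕0⊕0 = 0
Syndrome (s8...s1) = 0001 → position 1.
Flip bit 1: corrected codeword = 011000011000000
Data bits at positions 3,5,6,7,9,10,11,12,13,14,15: 10001000000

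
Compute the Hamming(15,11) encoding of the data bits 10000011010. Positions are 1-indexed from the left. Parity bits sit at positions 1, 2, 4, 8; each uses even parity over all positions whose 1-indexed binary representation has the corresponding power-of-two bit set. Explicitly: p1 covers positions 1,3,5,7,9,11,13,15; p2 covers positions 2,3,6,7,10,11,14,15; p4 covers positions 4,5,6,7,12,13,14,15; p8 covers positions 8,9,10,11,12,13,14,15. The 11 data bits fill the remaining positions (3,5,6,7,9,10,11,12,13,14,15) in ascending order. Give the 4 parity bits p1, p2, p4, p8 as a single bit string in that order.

0101

Place data bits at non-power-of-two positions: b3=1, b5=0, b6=0, b7=0, b9=0, b10=0, b11=1, b12=1, b13=0, b14=1, b15=0.
p1 = XOR of data positions {3,5,7,9,11,13,15} = 1⊕0⊕0⊕0⊕1⊕0⊕0 = 0
p2 = XOR of data positions {3,6,7,10,11,14,15} = 1⊕0⊕0⊕0⊕1⊕1⊕0 = 1
p4 = XOR of data positions {5,6,7,12,13,14,15} = 0⊕0⊕0⊕1⊕0⊕1⊕0 = 0
p8 = XOR of data positions {9,10,11,12,13,14,15} = 0⊕0⊕1⊕1⊕0⊕1⊕0 = 1
Parity bits p1,p2,p4,p8 = 0101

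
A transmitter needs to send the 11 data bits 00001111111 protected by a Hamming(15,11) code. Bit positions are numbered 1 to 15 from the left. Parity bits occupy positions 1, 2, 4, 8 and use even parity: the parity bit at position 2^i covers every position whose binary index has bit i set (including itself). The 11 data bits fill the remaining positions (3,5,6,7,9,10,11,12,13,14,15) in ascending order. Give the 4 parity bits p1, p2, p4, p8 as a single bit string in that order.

0001

Place data bits at non-power-of-two positions: b3=0, b5=0, b6=0, b7=0, b9=1, b10=1, b11=1, b12=1, b13=1, b14=1, b15=1.
p1 = XOR of data positions {3,5,7,9,11,13,15} = 0⊕0⊕0⊕1⊕1⊕1⊕1 = 0
p2 = XOR of data positions {3,6,7,10,11,14,15} = 0⊕0⊕0⊕1⊕1⊕1⊕1 = 0
p4 = XOR of data positions {5,6,7,12,13,14,15} = 0⊕0⊕0⊕1⊕1⊕1⊕1 = 0
p8 = XOR of data positions {9,10,11,12,13,14,15} = 1⊕1⊕1⊕1⊕1⊕1⊕1 = 1
Parity bits p1,p2,p4,p8 = 0001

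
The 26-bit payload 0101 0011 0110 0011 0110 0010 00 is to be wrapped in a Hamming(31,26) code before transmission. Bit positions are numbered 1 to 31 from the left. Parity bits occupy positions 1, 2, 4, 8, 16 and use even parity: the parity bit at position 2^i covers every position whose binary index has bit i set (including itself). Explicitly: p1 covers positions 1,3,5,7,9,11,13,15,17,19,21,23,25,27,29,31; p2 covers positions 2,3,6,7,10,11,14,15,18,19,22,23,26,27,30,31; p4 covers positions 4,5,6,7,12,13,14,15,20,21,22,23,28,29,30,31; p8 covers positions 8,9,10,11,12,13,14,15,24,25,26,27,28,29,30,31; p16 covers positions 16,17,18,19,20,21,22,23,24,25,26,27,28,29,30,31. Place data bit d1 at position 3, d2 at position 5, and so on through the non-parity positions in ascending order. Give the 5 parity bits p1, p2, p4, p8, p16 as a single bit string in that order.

01101

Place data bits at non-power-of-two positions: b3=0, b5=1, b6=0, b7=1, b9=0, b10=0, b11=1, b12=1, b13=0, b14=1, b15=1, b17=0, b18=0, b19=0, b20=1, b21=1, b22=0, b23=1, b24=1, b25=0, b26=0, b27=0, b28=1, b29=0, b30=0, b31=0.
p1 = XOR of data positions {3,5,7,9,11,13,15,17,19,21,23,25,27,29,31} = 0⊕1⊕1⊕0⊕1⊕0⊕1⊕0⊕0⊕1⊕1⊕0⊕0⊕0⊕0 = 0
p2 = XOR of data positions {3,6,7,10,11,14,15,18,19,22,23,26,27,30,31} = 0⊕0⊕1⊕0⊕1⊕1⊕1⊕0⊕0⊕0⊕1⊕0⊕0⊕0⊕0 = 1
p4 = XOR of data positions {5,6,7,12,13,14,15,20,21,22,23,28,29,30,31} = 1⊕0⊕1⊕1⊕0⊕1⊕1⊕1⊕1⊕0⊕1⊕1⊕0⊕0⊕0 = 1
p8 = XOR of data positions {9,10,11,12,13,14,15,24,25,26,27,28,29,30,31} = 0⊕0⊕1⊕1⊕0⊕1⊕1⊕1⊕0⊕0⊕0⊕1⊕0⊕0⊕0 = 0
p16 = XOR of data positions {17,18,19,20,21,22,23,24,25,26,27,28,29,30,31} = 0⊕0⊕0⊕1⊕1⊕0⊕1⊕1⊕0⊕0⊕0⊕1⊕0⊕0⊕0 = 1
Parity bits p1,p2,p4,p8,p16 = 01101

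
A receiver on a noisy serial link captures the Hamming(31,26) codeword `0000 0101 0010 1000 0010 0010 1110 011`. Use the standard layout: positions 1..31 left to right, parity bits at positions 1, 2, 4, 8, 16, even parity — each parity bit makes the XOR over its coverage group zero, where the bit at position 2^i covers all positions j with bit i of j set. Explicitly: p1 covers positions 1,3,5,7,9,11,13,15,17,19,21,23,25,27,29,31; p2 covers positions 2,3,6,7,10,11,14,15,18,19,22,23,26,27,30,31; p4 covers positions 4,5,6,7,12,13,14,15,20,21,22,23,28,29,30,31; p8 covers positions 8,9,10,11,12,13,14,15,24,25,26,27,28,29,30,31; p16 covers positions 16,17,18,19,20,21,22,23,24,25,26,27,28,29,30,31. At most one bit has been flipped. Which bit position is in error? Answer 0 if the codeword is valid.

21

s1: b1⊕b3⊕b5⊕b7⊕b9⊕b11⊕b13⊕b15⊕b17⊕b19⊕b21⊕b23⊕b25⊕b27⊕b29⊕b31 = 0⊕0⊕0⊕0⊕0⊕1⊕1⊕0⊕0⊕1⊕0⊕1⊕1⊕1⊕0⊕1 = 1
s2: b2⊕b3⊕b6⊕b7⊕b10⊕b11⊕b14⊕b15⊕b18⊕b19⊕b22⊕b23⊕b26⊕b27⊕b30⊕b31 = 0⊕0⊕1⊕0⊕0⊕1⊕0⊕0⊕0⊕1⊕0⊕1⊕1⊕1⊕1⊕1 = 0
s4: b4⊕b5⊕b6⊕b7⊕b12⊕b13⊕b14⊕b15⊕b20⊕b21⊕b22⊕b23⊕b28⊕b29⊕b30⊕b31 = 0⊕0⊕1⊕0⊕0⊕1⊕0⊕0⊕0⊕0⊕0⊕1⊕0⊕0⊕1⊕1 = 1
s8: b8⊕b9⊕b10⊕b11⊕b12⊕b13⊕b14⊕b15⊕b24⊕b25⊕b26⊕b27⊕b28⊕b29⊕b30⊕b31 = 1⊕0⊕0⊕1⊕0⊕1⊕0⊕0⊕0⊕1⊕1⊕1⊕0⊕0⊕1⊕1 = 0
s16: b16⊕b17⊕b18⊕b19⊕b20⊕b21⊕b22⊕b23⊕b24⊕b25⊕b26⊕b27⊕b28⊕b29⊕b30⊕b31 = 0⊕0⊕0⊕1⊕0⊕0⊕0⊕1⊕0⊕1⊕1⊕1⊕0⊕0⊕1⊕1 = 1
Syndrome (s16...s1) = 10101 → position 21.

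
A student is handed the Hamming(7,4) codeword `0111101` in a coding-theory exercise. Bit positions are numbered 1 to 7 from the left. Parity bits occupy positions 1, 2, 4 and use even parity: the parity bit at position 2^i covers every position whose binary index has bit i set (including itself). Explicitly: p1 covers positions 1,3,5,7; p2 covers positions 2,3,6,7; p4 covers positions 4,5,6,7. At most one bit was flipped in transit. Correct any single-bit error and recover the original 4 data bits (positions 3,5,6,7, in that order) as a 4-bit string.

s1: b1⊕b3⊕b5⊕b7 = 0⊕1⊕1⊕1 = 1
s2: b2⊕b3⊕b6⊕b7 = 1⊕1⊕0⊕1 = 1
s4: b4⊕b5⊕b6⊕b7 = 1⊕1⊕0⊕1 = 1
Syndrome (s4...s1) = 111 → position 7.
Flip bit 7: corrected codeword = 0111100
Data bits at positions 3,5,6,7: 1100

1100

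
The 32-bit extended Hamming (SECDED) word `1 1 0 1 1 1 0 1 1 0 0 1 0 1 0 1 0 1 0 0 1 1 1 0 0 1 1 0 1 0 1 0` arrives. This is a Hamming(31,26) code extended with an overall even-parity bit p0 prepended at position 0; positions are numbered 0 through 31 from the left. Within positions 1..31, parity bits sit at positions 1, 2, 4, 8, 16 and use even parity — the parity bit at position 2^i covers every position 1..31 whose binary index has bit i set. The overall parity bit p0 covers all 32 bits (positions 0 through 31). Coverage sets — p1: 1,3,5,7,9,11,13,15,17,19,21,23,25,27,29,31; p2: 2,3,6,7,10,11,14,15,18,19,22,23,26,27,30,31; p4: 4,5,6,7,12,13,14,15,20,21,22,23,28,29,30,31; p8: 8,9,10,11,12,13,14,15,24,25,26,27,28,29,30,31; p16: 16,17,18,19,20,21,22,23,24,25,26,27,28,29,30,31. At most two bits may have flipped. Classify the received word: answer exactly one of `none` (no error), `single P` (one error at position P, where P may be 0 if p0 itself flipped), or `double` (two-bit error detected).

double

s1: b1⊕b3⊕b5⊕b7⊕b9⊕b11⊕b13⊕b15⊕b17⊕b19⊕b21⊕b23⊕b25⊕b27⊕b29⊕b31 = 1⊕1⊕1⊕1⊕0⊕1⊕1⊕1⊕1⊕0⊕1⊕0⊕1⊕0⊕0⊕0 = 0
s2: b2⊕b3⊕b6⊕b7⊕b10⊕b11⊕b14⊕b15⊕b18⊕b19⊕b22⊕b23⊕b26⊕b27⊕b30⊕b31 = 0⊕1⊕0⊕1⊕0⊕1⊕0⊕1⊕0⊕0⊕1⊕0⊕1⊕0⊕1⊕0 = 1
s4: b4⊕b5⊕b6⊕b7⊕b12⊕b13⊕b14⊕b15⊕b20⊕b21⊕b22⊕b23⊕b28⊕b29⊕b30⊕b31 = 1⊕1⊕0⊕1⊕0⊕1⊕0⊕1⊕1⊕1⊕1⊕0⊕1⊕0⊕1⊕0 = 0
s8: b8⊕b9⊕b10⊕b11⊕b12⊕b13⊕b14⊕b15⊕b24⊕b25⊕b26⊕b27⊕b28⊕b29⊕b30⊕b31 = 1⊕0⊕0⊕1⊕0⊕1⊕0⊕1⊕0⊕1⊕1⊕0⊕1⊕0⊕1⊕0 = 0
s16: b16⊕b17⊕b18⊕b19⊕b20⊕b21⊕b22⊕b23⊕b24⊕b25⊕b26⊕b27⊕b28⊕b29⊕b30⊕b31 = 0⊕1⊕0⊕0⊕1⊕1⊕1⊕0⊕0⊕1⊕1⊕0⊕1⊕0⊕1⊕0 = 0
Syndrome (s16...s1) = 00010 → position 2.
Overall parity (XOR of all 32 bits, including p0): 1⊕1⊕0⊕1⊕1⊕1⊕0⊕1⊕1⊕0⊕0⊕1⊕0⊕1⊕0⊕1⊕0⊕1⊕0⊕0⊕1⊕1⊕1⊕0⊕0⊕1⊕1⊕0⊕1⊕0⊕1⊕0 = 0
Overall=0, syndrome position=2 → double-bit error detected (uncorrectable).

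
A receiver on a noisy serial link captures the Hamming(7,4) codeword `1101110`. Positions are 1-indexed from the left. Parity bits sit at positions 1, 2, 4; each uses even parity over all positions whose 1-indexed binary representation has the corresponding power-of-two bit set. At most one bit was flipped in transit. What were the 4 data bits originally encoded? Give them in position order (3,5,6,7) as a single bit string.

0110

s1: b1⊕b3⊕b5⊕b7 = 1⊕0⊕1⊕0 = 0
s2: b2⊕b3⊕b6⊕b7 = 1⊕0⊕1⊕0 = 0
s4: b4⊕b5⊕b6⊕b7 = 1⊕1⊕1⊕0 = 1
Syndrome (s4...s1) = 100 → position 4.
Flip bit 4: corrected codeword = 1100110
Data bits at positions 3,5,6,7: 0110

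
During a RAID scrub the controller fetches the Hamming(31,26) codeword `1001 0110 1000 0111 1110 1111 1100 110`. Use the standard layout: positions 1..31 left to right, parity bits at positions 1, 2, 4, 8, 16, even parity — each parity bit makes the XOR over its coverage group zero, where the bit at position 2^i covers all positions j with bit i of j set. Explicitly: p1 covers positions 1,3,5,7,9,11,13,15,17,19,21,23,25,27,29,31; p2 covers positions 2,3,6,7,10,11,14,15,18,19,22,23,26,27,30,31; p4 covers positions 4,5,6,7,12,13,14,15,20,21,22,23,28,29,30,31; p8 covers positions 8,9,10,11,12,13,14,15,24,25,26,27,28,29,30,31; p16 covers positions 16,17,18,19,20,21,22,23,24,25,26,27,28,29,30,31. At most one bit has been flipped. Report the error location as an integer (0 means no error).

s1: b1⊕b3⊕b5⊕b7⊕b9⊕b11⊕b13⊕b15⊕b17⊕b19⊕b21⊕b23⊕b25⊕b27⊕b29⊕b31 = 1⊕0⊕0⊕1⊕1⊕0⊕0⊕1⊕1⊕1⊕1⊕1⊕1⊕0⊕1⊕0 = 0
s2: b2⊕b3⊕b6⊕b7⊕b10⊕b11⊕b14⊕b15⊕b18⊕b19⊕b22⊕b23⊕b26⊕b27⊕b30⊕b31 = 0⊕0⊕1⊕1⊕0⊕0⊕1⊕1⊕1⊕1⊕1⊕1⊕1⊕0⊕1⊕0 = 0
s4: b4⊕b5⊕b6⊕b7⊕b12⊕b13⊕b14⊕b15⊕b20⊕b21⊕b22⊕b23⊕b28⊕b29⊕b30⊕b31 = 1⊕0⊕1⊕1⊕0⊕0⊕1⊕1⊕0⊕1⊕1⊕1⊕0⊕1⊕1⊕0 = 0
s8: b8⊕b9⊕b10⊕b11⊕b12⊕b13⊕b14⊕b15⊕b24⊕b25⊕b26⊕b27⊕b28⊕b29⊕b30⊕b31 = 0⊕1⊕0⊕0⊕0⊕0⊕1⊕1⊕1⊕1⊕1⊕0⊕0⊕1⊕1⊕0 = 0
s16: b16⊕b17⊕b18⊕b19⊕b20⊕b21⊕b22⊕b23⊕b24⊕b25⊕b26⊕b27⊕b28⊕b29⊕b30⊕b31 = 1⊕1⊕1⊕1⊕0⊕1⊕1⊕1⊕1⊕1⊕1⊕0⊕0⊕1⊕1⊕0 = 0
Syndrome (s16...s1) = 00000 → position 0 (no error).

0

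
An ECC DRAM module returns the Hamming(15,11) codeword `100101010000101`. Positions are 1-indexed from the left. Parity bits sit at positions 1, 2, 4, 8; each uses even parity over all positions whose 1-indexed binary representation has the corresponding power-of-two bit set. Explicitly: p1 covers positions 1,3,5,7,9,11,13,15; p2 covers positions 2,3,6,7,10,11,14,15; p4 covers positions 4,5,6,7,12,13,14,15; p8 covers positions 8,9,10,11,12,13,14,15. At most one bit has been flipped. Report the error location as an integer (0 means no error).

9

s1: b1⊕b3⊕b5⊕b7⊕b9⊕b11⊕b13⊕b15 = 1⊕0⊕0⊕0⊕0⊕0⊕1⊕1 = 1
s2: b2⊕b3⊕b6⊕b7⊕b10⊕b11⊕b14⊕b15 = 0⊕0⊕1⊕0⊕0⊕0⊕0⊕1 = 0
s4: b4⊕b5⊕b6⊕b7⊕b12⊕b13⊕b14⊕b15 = 1⊕0⊕1⊕0⊕0⊕1⊕0⊕1 = 0
s8: b8⊕b9⊕b10⊕b11⊕b12⊕b13⊕b14⊕b15 = 1⊕0⊕0⊕0⊕0⊕1⊕0⊕1 = 1
Syndrome (s8...s1) = 1001 → position 9.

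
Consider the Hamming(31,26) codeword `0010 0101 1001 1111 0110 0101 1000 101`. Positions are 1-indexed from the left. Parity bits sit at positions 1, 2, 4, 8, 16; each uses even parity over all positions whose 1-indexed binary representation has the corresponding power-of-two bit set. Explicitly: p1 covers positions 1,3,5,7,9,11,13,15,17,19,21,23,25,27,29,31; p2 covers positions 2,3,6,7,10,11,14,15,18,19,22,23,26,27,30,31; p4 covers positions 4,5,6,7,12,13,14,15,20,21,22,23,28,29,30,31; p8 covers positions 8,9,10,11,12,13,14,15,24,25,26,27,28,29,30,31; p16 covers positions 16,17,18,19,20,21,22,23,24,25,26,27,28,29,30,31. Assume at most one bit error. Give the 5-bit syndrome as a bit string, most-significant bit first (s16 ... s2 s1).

s1: b1⊕b3⊕b5⊕b7⊕b9⊕b11⊕b13⊕b15⊕b17⊕b19⊕b21⊕b23⊕b25⊕b27⊕b29⊕b31 = 0⊕1⊕0⊕0⊕1⊕0⊕1⊕1⊕0⊕1⊕0⊕0⊕1⊕0⊕1⊕1 = 0
s2: b2⊕b3⊕b6⊕b7⊕b10⊕b11⊕b14⊕b15⊕b18⊕b19⊕b22⊕b23⊕b26⊕b27⊕b30⊕b31 = 0⊕1⊕1⊕0⊕0⊕0⊕1⊕1⊕1⊕1⊕1⊕0⊕0⊕0⊕0⊕1 = 0
s4: b4⊕b5⊕b6⊕b7⊕b12⊕b13⊕b14⊕b15⊕b20⊕b21⊕b22⊕b23⊕b28⊕b29⊕b30⊕b31 = 0⊕0⊕1⊕0⊕1⊕1⊕1⊕1⊕0⊕0⊕1⊕0⊕0⊕1⊕0⊕1 = 0
s8: b8⊕b9⊕b10⊕b11⊕b12⊕b13⊕b14⊕b15⊕b24⊕b25⊕b26⊕b27⊕b28⊕b29⊕b30⊕b31 = 1⊕1⊕0⊕0⊕1⊕1⊕1⊕1⊕1⊕1⊕0⊕0⊕0⊕1⊕0⊕1 = 0
s16: b16⊕b17⊕b18⊕b19⊕b20⊕b21⊕b22⊕b23⊕b24⊕b25⊕b26⊕b27⊕b28⊕b29⊕b30⊕b31 = 1⊕0⊕1⊕1⊕0⊕0⊕1⊕0⊕1⊕1⊕0⊕0⊕0⊕1⊕0⊕1 = 0
Syndrome (s16...s1) = 00000 → position 0 (no error).

00000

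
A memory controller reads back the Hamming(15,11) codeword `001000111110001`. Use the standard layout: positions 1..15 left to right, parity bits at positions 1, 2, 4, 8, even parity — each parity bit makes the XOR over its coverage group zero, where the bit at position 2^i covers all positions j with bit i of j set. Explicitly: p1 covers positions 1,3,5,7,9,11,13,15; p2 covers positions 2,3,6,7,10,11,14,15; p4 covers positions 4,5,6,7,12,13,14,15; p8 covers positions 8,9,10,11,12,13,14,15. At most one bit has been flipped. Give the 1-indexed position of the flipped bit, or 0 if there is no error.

11

s1: b1⊕b3⊕b5⊕b7⊕b9⊕b11⊕b13⊕b15 = 0⊕1⊕0⊕1⊕1⊕1⊕0⊕1 = 1
s2: b2⊕b3⊕b6⊕b7⊕b10⊕b11⊕b14⊕b15 = 0⊕1⊕0⊕1⊕1⊕1⊕0⊕1 = 1
s4: b4⊕b5⊕b6⊕b7⊕b12⊕b13⊕b14⊕b15 = 0⊕0⊕0⊕1⊕0⊕0⊕0⊕1 = 0
s8: b8⊕b9⊕b10⊕b11⊕b12⊕b13⊕b14⊕b15 = 1⊕1⊕1⊕1⊕0⊕0⊕0⊕1 = 1
Syndrome (s8...s1) = 1011 → position 11.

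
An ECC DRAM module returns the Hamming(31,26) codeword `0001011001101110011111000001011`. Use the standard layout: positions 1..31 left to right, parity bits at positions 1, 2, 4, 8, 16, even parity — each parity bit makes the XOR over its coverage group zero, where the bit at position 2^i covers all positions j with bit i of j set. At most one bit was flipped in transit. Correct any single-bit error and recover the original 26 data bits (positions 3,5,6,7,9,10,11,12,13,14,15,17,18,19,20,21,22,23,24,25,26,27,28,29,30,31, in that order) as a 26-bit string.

10110110111011111000001011

s1: b1⊕b3⊕b5⊕b7⊕b9⊕b11⊕b13⊕b15⊕b17⊕b19⊕b21⊕b23⊕b25⊕b27⊕b29⊕b31 = 0⊕0⊕0⊕1⊕0⊕1⊕1⊕1⊕0⊕1⊕1⊕0⊕0⊕0⊕0⊕1 = 1
s2: b2⊕b3⊕b6⊕b7⊕b10⊕b11⊕b14⊕b15⊕b18⊕b19⊕b22⊕b23⊕b26⊕b27⊕b30⊕b31 = 0⊕0⊕1⊕1⊕1⊕1⊕1⊕1⊕1⊕1⊕1⊕0⊕0⊕0⊕1⊕1 = 1
s4: b4⊕b5⊕b6⊕b7⊕b12⊕b13⊕b14⊕b15⊕b20⊕b21⊕b22⊕b23⊕b28⊕b29⊕b30⊕b31 = 1⊕0⊕1⊕1⊕0⊕1⊕1⊕1⊕1⊕1⊕1⊕0⊕1⊕0⊕1⊕1 = 0
s8: b8⊕b9⊕b10⊕b11⊕b12⊕b13⊕b14⊕b15⊕b24⊕b25⊕b26⊕b27⊕b28⊕b29⊕b30⊕b31 = 0⊕0⊕1⊕1⊕0⊕1⊕1⊕1⊕0⊕0⊕0⊕0⊕1⊕0⊕1⊕1 = 0
s16: b16⊕b17⊕b18⊕b19⊕b20⊕b21⊕b22⊕b23⊕b24⊕b25⊕b26⊕b27⊕b28⊕b29⊕b30⊕b31 = 0⊕0⊕1⊕1⊕1⊕1⊕1⊕0⊕0⊕0⊕0⊕0⊕1⊕0⊕1⊕1 = 0
Syndrome (s16...s1) = 00011 → position 3.
Flip bit 3: corrected codeword = 0011011001101110011111000001011
Data bits at positions 3,5,6,7,9,10,11,12,13,14,15,17,18,19,20,21,22,23,24,25,26,27,28,29,30,31: 10110110111011111000001011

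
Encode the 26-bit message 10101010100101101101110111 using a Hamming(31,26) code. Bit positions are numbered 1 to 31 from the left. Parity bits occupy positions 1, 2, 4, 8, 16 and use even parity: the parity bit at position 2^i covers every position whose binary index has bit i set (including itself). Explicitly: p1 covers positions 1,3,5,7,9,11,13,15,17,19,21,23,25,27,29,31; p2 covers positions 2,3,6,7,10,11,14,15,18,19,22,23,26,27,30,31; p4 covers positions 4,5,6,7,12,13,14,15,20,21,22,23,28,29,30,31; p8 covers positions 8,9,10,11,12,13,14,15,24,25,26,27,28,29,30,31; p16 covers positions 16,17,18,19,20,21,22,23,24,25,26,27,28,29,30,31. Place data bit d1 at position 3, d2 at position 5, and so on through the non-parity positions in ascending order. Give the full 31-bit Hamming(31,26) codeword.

1010010110101001101101101110111

Place data bits at non-power-of-two positions: b3=1, b5=0, b6=1, b7=0, b9=1, b10=0, b11=1, b12=0, b13=1, b14=0, b15=0, b17=1, b18=0, b19=1, b20=1, b21=0, b22=1, b23=1, b24=0, b25=1, b26=1, b27=1, b28=0, b29=1, b30=1, b31=1.
p1 = XOR of data positions {3,5,7,9,11,13,15,17,19,21,23,25,27,29,31} = 1⊕0⊕0⊕1⊕1⊕1⊕0⊕1⊕1⊕0⊕1⊕1⊕1⊕1⊕1 = 1
p2 = XOR of data positions {3,6,7,10,11,14,15,18,19,22,23,26,27,30,31} = 1⊕1⊕0⊕0⊕1⊕0⊕0⊕0⊕1⊕1⊕1⊕1⊕1⊕1⊕1 = 0
p4 = XOR of data positions {5,6,7,12,13,14,15,20,21,22,23,28,29,30,31} = 0⊕1⊕0⊕0⊕1⊕0⊕0⊕1⊕0⊕1⊕1⊕0⊕1⊕1⊕1 = 0
p8 = XOR of data positions {9,10,11,12,13,14,15,24,25,26,27,28,29,30,31} = 1⊕0⊕1⊕0⊕1⊕0⊕0⊕0⊕1⊕1⊕1⊕0⊕1⊕1⊕1 = 1
p16 = XOR of data positions {17,18,19,20,21,22,23,24,25,26,27,28,29,30,31} = 1⊕0⊕1⊕1⊕0⊕1⊕1⊕0⊕1⊕1⊕1⊕0⊕1⊕1⊕1 = 1
Codeword b1..b31 = 1010010110101001101101101110111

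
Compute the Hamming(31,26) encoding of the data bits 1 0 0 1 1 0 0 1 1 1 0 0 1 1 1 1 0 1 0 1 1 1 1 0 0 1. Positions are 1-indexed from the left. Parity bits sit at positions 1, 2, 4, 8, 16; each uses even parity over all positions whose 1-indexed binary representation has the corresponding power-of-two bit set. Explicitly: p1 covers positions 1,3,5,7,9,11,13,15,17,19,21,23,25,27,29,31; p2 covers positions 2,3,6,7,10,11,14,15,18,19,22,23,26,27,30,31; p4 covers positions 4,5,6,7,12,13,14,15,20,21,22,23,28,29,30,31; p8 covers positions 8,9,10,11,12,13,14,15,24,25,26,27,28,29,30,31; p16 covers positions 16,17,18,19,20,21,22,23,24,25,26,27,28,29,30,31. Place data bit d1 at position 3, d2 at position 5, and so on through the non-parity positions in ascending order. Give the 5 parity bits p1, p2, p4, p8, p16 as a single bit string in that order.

Place data bits at non-power-of-two positions: b3=1, b5=0, b6=0, b7=1, b9=1, b10=0, b11=0, b12=1, b13=1, b14=1, b15=0, b17=0, b18=1, b19=1, b20=1, b21=1, b22=0, b23=1, b24=0, b25=1, b26=1, b27=1, b28=1, b29=0, b30=0, b31=1.
p1 = XOR of data positions {3,5,7,9,11,13,15,17,19,21,23,25,27,29,31} = 1⊕0⊕1⊕1⊕0⊕1⊕0⊕0⊕1⊕1⊕1⊕1⊕1⊕0⊕1 = 0
p2 = XOR of data positions {3,6,7,10,11,14,15,18,19,22,23,26,27,30,31} = 1⊕0⊕1⊕0⊕0⊕1⊕0⊕1⊕1⊕0⊕1⊕1⊕1⊕0⊕1 = 1
p4 = XOR of data positions {5,6,7,12,13,14,15,20,21,22,23,28,29,30,31} = 0⊕0⊕1⊕1⊕1⊕1⊕0⊕1⊕1⊕0⊕1⊕1⊕0⊕0⊕1 = 1
p8 = XOR of data positions {9,10,11,12,13,14,15,24,25,26,27,28,29,30,31} = 1⊕0⊕0⊕1⊕1⊕1⊕0⊕0⊕1⊕1⊕1⊕1⊕0⊕0⊕1 = 1
p16 = XOR of data positions {17,18,19,20,21,22,23,24,25,26,27,28,29,30,31} = 0⊕1⊕1⊕1⊕1⊕0⊕1⊕0⊕1⊕1⊕1⊕1⊕0⊕0⊕1 = 0
Parity bits p1,p2,p4,p8,p16 = 01110

01110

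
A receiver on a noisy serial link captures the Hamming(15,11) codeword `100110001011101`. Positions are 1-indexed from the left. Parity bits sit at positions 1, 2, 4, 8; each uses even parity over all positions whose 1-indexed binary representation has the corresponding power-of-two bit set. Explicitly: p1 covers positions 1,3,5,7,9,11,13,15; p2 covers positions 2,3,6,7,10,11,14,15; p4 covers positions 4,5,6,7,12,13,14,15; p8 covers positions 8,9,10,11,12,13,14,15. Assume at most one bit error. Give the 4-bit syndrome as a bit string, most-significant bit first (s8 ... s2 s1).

1100

s1: b1⊕b3⊕b5⊕b7⊕b9⊕b11⊕b13⊕b15 = 1⊕0⊕1⊕0⊕1⊕1⊕1⊕1 = 0
s2: b2⊕b3⊕b6⊕b7⊕b10⊕b11⊕b14⊕b15 = 0⊕0⊕0⊕0⊕0⊕1⊕0⊕1 = 0
s4: b4⊕b5⊕b6⊕b7⊕b12⊕b13⊕b14⊕b15 = 1⊕1⊕0⊕0⊕1⊕1⊕0⊕1 = 1
s8: b8⊕b9⊕b10⊕b11⊕b12⊕b13⊕b14⊕b15 = 0⊕1⊕0⊕1⊕1⊕1⊕0⊕1 = 1
Syndrome (s8...s1) = 1100 → position 12.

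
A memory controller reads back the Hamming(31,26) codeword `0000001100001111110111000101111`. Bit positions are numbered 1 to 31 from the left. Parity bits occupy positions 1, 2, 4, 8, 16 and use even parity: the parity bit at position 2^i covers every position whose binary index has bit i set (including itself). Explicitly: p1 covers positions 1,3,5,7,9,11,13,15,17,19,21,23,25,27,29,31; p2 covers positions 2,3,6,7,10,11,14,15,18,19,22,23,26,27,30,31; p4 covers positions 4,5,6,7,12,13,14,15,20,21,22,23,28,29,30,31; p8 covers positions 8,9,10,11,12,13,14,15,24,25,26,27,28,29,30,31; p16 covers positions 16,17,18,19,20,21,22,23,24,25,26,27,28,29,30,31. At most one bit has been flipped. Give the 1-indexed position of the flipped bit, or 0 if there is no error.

s1: b1⊕b3⊕b5⊕b7⊕b9⊕b11⊕b13⊕b15⊕b17⊕b19⊕b21⊕b23⊕b25⊕b27⊕b29⊕b31 = 0⊕0⊕0⊕1⊕0⊕0⊕1⊕1⊕1⊕0⊕1⊕0⊕0⊕0⊕1⊕1 = 1
s2: b2⊕b3⊕b6⊕b7⊕b10⊕b11⊕b14⊕b15⊕b18⊕b19⊕b22⊕b23⊕b26⊕b27⊕b30⊕b31 = 0⊕0⊕0⊕1⊕0⊕0⊕1⊕1⊕1⊕0⊕1⊕0⊕1⊕0⊕1⊕1 = 0
s4: b4⊕b5⊕b6⊕b7⊕b12⊕b13⊕b14⊕b15⊕b20⊕b21⊕b22⊕b23⊕b28⊕b29⊕b30⊕b31 = 0⊕0⊕0⊕1⊕0⊕1⊕1⊕1⊕1⊕1⊕1⊕0⊕1⊕1⊕1⊕1 = 1
s8: b8⊕b9⊕b10⊕b11⊕b12⊕b13⊕b14⊕b15⊕b24⊕b25⊕b26⊕b27⊕b28⊕b29⊕b30⊕b31 = 1⊕0⊕0⊕0⊕0⊕1⊕1⊕1⊕0⊕0⊕1⊕0⊕1⊕1⊕1⊕1 = 1
s16: b16⊕b17⊕b18⊕b19⊕b20⊕b21⊕b22⊕b23⊕b24⊕b25⊕b26⊕b27⊕b28⊕b29⊕b30⊕b31 = 1⊕1⊕1⊕0⊕1⊕1⊕1⊕0⊕0⊕0⊕1⊕0⊕1⊕1⊕1⊕1 = 1
Syndrome (s16...s1) = 11101 → position 29.

29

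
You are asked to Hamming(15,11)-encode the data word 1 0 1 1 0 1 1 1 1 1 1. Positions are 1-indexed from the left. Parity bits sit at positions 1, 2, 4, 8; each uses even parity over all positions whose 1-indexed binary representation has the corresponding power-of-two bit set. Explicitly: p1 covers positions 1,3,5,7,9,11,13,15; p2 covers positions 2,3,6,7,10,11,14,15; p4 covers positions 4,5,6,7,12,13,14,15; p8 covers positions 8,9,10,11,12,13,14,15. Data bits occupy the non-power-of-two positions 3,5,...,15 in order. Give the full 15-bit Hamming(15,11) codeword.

Place data bits at non-power-of-two positions: b3=1, b5=0, b6=1, b7=1, b9=0, b10=1, b11=1, b12=1, b13=1, b14=1, b15=1.
p1 = XOR of data positions {3,5,7,9,11,13,15} = 1⊕0⊕1⊕0⊕1⊕1⊕1 = 1
p2 = XOR of data positions {3,6,7,10,11,14,15} = 1⊕1⊕1⊕1⊕1⊕1⊕1 = 1
p4 = XOR of data positions {5,6,7,12,13,14,15} = 0⊕1⊕1⊕1⊕1⊕1⊕1 = 0
p8 = XOR of data positions {9,10,11,12,13,14,15} = 0⊕1⊕1⊕1⊕1⊕1⊕1 = 0
Codeword b1..b15 = 111001100111111

111001100111111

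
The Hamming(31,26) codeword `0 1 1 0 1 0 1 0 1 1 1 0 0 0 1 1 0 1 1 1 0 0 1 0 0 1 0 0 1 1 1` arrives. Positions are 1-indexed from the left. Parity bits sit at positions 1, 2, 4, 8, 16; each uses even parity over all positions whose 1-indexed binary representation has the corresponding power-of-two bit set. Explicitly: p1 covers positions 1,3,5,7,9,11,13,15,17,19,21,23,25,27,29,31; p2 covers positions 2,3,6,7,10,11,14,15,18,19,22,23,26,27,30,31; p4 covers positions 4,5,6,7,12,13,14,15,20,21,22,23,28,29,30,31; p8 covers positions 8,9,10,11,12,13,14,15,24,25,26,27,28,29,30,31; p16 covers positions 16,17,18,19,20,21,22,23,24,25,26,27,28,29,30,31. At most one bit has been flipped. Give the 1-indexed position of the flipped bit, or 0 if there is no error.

s1: b1⊕b3⊕b5⊕b7⊕b9⊕b11⊕b13⊕b15⊕b17⊕b19⊕b21⊕b23⊕b25⊕b27⊕b29⊕b31 = 0⊕1⊕1⊕1⊕1⊕1⊕0⊕1⊕0⊕1⊕0⊕1⊕0⊕0⊕1⊕1 = 0
s2: b2⊕b3⊕b6⊕b7⊕b10⊕b11⊕b14⊕b15⊕b18⊕b19⊕b22⊕b23⊕b26⊕b27⊕b30⊕b31 = 1⊕1⊕0⊕1⊕1⊕1⊕0⊕1⊕1⊕1⊕0⊕1⊕1⊕0⊕1⊕1 = 0
s4: b4⊕b5⊕b6⊕b7⊕b12⊕b13⊕b14⊕b15⊕b20⊕b21⊕b22⊕b23⊕b28⊕b29⊕b30⊕b31 = 0⊕1⊕0⊕1⊕0⊕0⊕0⊕1⊕1⊕0⊕0⊕1⊕0⊕1⊕1⊕1 = 0
s8: b8⊕b9⊕b10⊕b11⊕b12⊕b13⊕b14⊕b15⊕b24⊕b25⊕b26⊕b27⊕b28⊕b29⊕b30⊕b31 = 0⊕1⊕1⊕1⊕0⊕0⊕0⊕1⊕0⊕0⊕1⊕0⊕0⊕1⊕1⊕1 = 0
s16: b16⊕b17⊕b18⊕b19⊕b20⊕b21⊕b22⊕b23⊕b24⊕b25⊕b26⊕b27⊕b28⊕b29⊕b30⊕b31 = 1⊕0⊕1⊕1⊕1⊕0⊕0⊕1⊕0⊕0⊕1⊕0⊕0⊕1⊕1⊕1 = 1
Syndrome (s16...s1) = 10000 → position 16.

16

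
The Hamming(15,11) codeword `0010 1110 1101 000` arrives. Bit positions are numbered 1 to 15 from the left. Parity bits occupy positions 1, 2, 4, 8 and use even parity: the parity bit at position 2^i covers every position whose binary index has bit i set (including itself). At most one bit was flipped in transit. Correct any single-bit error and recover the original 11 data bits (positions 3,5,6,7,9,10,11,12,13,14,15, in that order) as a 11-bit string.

11111101000

s1: b1⊕b3⊕b5⊕b7⊕b9⊕b11⊕b13⊕b15 = 0⊕1⊕1⊕1⊕1⊕0⊕0⊕0 = 0
s2: b2⊕b3⊕b6⊕b7⊕b10⊕b11⊕b14⊕b15 = 0⊕1⊕1⊕1⊕1⊕0⊕0⊕0 = 0
s4: b4⊕b5⊕b6⊕b7⊕b12⊕b13⊕b14⊕b15 = 0⊕1⊕1⊕1⊕1⊕0⊕0⊕0 = 0
s8: b8⊕b9⊕b10⊕b11⊕b12⊕b13⊕b14⊕b15 = 0⊕1⊕1⊕0⊕1⊕0⊕0⊕0 = 1
Syndrome (s8...s1) = 1000 → position 8.
Flip bit 8: corrected codeword = 001011111101000
Data bits at positions 3,5,6,7,9,10,11,12,13,14,15: 11111101000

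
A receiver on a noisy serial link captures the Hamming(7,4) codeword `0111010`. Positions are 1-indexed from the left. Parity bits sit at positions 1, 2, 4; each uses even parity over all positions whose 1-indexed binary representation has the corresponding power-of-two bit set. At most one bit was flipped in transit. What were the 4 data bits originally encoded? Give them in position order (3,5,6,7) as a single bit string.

s1: b1⊕b3⊕b5⊕b7 = 0⊕1⊕0⊕0 = 1
s2: b2⊕b3⊕b6⊕b7 = 1⊕1⊕1⊕0 = 1
s4: b4⊕b5⊕b6⊕b7 = 1⊕0⊕1⊕0 = 0
Syndrome (s4...s1) = 011 → position 3.
Flip bit 3: corrected codeword = 0101010
Data bits at positions 3,5,6,7: 0010

0010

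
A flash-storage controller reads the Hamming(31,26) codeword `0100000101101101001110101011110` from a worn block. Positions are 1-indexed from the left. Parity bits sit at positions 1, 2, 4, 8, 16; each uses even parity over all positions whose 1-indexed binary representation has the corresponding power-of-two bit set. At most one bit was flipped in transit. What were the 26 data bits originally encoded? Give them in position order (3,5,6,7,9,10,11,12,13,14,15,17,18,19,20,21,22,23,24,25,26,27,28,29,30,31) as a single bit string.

00000110110001110101011110

s1: b1⊕b3⊕b5⊕b7⊕b9⊕b11⊕b13⊕b15⊕b17⊕b19⊕b21⊕b23⊕b25⊕b27⊕b29⊕b31 = 0⊕0⊕0⊕0⊕0⊕1⊕1⊕0⊕0⊕1⊕1⊕1⊕1⊕1⊕1⊕0 = 0
s2: b2⊕b3⊕b6⊕b7⊕b10⊕b11⊕b14⊕b15⊕b18⊕b19⊕b22⊕b23⊕b26⊕b27⊕b30⊕b31 = 1⊕0⊕0⊕0⊕1⊕1⊕1⊕0⊕0⊕1⊕0⊕1⊕0⊕1⊕1⊕0 = 0
s4: b4⊕b5⊕b6⊕b7⊕b12⊕b13⊕b14⊕b15⊕b20⊕b21⊕b22⊕b23⊕b28⊕b29⊕b30⊕b31 = 0⊕0⊕0⊕0⊕0⊕1⊕1⊕0⊕1⊕1⊕0⊕1⊕1⊕1⊕1⊕0 = 0
s8: b8⊕b9⊕b10⊕b11⊕b12⊕b13⊕b14⊕b15⊕b24⊕b25⊕b26⊕b27⊕b28⊕b29⊕b30⊕b31 = 1⊕0⊕1⊕1⊕0⊕1⊕1⊕0⊕0⊕1⊕0⊕1⊕1⊕1⊕1⊕0 = 0
s16: b16⊕b17⊕b18⊕b19⊕b20⊕b21⊕b22⊕b23⊕b24⊕b25⊕b26⊕b27⊕b28⊕b29⊕b30⊕b31 = 1⊕0⊕0⊕1⊕1⊕1⊕0⊕1⊕0⊕1⊕0⊕1⊕1⊕1⊕1⊕0 = 0
Syndrome (s16...s1) = 00000 → position 0 (no error).
No correction needed.
Data bits at positions 3,5,6,7,9,10,11,12,13,14,15,17,18,19,20,21,22,23,24,25,26,27,28,29,30,31: 00000110110001110101011110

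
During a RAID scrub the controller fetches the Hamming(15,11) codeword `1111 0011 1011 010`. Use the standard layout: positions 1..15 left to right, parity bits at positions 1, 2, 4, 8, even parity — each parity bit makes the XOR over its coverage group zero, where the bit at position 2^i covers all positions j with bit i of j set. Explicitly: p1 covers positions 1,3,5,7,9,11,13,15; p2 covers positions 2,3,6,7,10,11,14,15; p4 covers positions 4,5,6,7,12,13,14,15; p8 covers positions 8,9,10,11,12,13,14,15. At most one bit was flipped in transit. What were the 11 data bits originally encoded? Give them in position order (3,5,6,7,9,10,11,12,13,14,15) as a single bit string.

10011001010

s1: b1⊕b3⊕b5⊕b7⊕b9⊕b11⊕b13⊕b15 = 1⊕1⊕0⊕1⊕1⊕1⊕0⊕0 = 1
s2: b2⊕b3⊕b6⊕b7⊕b10⊕b11⊕b14⊕b15 = 1⊕1⊕0⊕1⊕0⊕1⊕1⊕0 = 1
s4: b4⊕b5⊕b6⊕b7⊕b12⊕b13⊕b14⊕b15 = 1⊕0⊕0⊕1⊕1⊕0⊕1⊕0 = 0
s8: b8⊕b9⊕b10⊕b11⊕b12⊕b13⊕b14⊕b15 = 1⊕1⊕0⊕1⊕1⊕0⊕1⊕0 = 1
Syndrome (s8...s1) = 1011 → position 11.
Flip bit 11: corrected codeword = 111100111001010
Data bits at positions 3,5,6,7,9,10,11,12,13,14,15: 10011001010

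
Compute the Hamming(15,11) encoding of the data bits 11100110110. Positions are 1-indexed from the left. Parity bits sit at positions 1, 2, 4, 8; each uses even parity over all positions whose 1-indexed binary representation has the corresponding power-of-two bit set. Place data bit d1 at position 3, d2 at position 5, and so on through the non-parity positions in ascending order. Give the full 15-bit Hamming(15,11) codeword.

Place data bits at non-power-of-two positions: b3=1, b5=1, b6=1, b7=0, b9=0, b10=1, b11=1, b12=0, b13=1, b14=1, b15=0.
p1 = XOR of data positions {3,5,7,9,11,13,15} = 1⊕1⊕0⊕0⊕1⊕1⊕0 = 0
p2 = XOR of data positions {3,6,7,10,11,14,15} = 1⊕1⊕0⊕1⊕1⊕1⊕0 = 1
p4 = XOR of data positions {5,6,7,12,13,14,15} = 1⊕1⊕0⊕0⊕1⊕1⊕0 = 0
p8 = XOR of data positions {9,10,11,12,13,14,15} = 0⊕1⊕1⊕0⊕1⊕1⊕0 = 0
Codeword b1..b15 = 011011000110110

011011000110110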